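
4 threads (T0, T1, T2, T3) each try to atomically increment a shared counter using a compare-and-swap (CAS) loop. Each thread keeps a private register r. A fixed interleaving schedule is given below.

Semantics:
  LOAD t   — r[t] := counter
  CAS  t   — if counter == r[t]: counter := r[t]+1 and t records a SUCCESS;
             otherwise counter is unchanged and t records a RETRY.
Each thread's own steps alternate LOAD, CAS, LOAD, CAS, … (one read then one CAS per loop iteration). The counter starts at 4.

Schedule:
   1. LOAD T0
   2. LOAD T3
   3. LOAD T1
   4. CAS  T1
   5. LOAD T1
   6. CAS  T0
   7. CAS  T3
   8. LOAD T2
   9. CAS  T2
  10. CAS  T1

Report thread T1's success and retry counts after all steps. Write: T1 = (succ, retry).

   1) LOAD T0:  M=4  r_T0=4
   2) LOAD T3:  M=4  r_T3=4
   3) LOAD T1:  M=4  r_T1=4
   4) CAS  T1:  M=5  r_T1=4 ✓
   5) LOAD T1:  M=5  r_T1=5
   6) CAS  T0:  M=5  r_T0=4 ✗
   7) CAS  T3:  M=5  r_T3=4 ✗
   8) LOAD T2:  M=5  r_T2=5
   9) CAS  T2:  M=6  r_T2=5 ✓
  10) CAS  T1:  M=6  r_T1=5 ✗

T1 = (1, 1)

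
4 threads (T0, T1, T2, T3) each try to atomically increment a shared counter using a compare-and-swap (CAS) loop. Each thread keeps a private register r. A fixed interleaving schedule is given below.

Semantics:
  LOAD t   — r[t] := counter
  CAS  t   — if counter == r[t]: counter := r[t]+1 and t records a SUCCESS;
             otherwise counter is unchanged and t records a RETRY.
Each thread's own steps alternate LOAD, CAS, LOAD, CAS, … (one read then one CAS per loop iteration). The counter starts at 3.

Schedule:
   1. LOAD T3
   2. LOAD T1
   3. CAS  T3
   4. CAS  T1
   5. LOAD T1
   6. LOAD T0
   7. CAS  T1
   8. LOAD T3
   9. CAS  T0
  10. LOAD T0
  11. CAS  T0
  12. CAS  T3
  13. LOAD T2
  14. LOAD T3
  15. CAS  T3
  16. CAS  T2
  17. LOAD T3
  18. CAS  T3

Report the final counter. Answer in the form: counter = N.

#1 T3 reads 3
#2 T1 reads 3
#3 T3 CAS(3→4) writes; counter now 4
#4 T1 CAS(3→4) fails; counter now 4
#5 T1 reads 4
#6 T0 reads 4
#7 T1 CAS(4→5) writes; counter now 5
#8 T3 reads 5
#9 T0 CAS(4→5) fails; counter now 5
#10 T0 reads 5
#11 T0 CAS(5→6) writes; counter now 6
#12 T3 CAS(5→6) fails; counter now 6
#13 T2 reads 6
#14 T3 reads 6
#15 T3 CAS(6→7) writes; counter now 7
#16 T2 CAS(6→7) fails; counter now 7
#17 T3 reads 7
#18 T3 CAS(7→8) writes; counter now 8

counter = 8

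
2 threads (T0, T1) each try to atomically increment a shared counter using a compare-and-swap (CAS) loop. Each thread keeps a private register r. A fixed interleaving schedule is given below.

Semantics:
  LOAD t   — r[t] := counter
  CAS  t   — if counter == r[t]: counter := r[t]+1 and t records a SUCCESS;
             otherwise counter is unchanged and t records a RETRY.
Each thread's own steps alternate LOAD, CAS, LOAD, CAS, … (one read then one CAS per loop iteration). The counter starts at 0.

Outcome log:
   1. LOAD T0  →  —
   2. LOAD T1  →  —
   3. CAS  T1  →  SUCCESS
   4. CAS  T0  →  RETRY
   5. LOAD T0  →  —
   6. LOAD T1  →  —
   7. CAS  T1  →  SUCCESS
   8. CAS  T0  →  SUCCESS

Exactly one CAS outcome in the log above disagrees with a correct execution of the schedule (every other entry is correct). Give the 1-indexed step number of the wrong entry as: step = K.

step = 8

Reference trace:
step 1: T0 LOAD ⇒ load; ctr=0 reg=0
step 2: T1 LOAD ⇒ load; ctr=0 reg=0
step 3: T1 CAS ⇒ ok; ctr=1 reg=0
step 4: T0 CAS ⇒ retry; ctr=1 reg=0
step 5: T0 LOAD ⇒ load; ctr=1 reg=1
step 6: T1 LOAD ⇒ load; ctr=1 reg=1
step 7: T1 CAS ⇒ ok; ctr=2 reg=1
step 8: T0 CAS ⇒ retry; ctr=2 reg=1
Log disagrees first at step 8.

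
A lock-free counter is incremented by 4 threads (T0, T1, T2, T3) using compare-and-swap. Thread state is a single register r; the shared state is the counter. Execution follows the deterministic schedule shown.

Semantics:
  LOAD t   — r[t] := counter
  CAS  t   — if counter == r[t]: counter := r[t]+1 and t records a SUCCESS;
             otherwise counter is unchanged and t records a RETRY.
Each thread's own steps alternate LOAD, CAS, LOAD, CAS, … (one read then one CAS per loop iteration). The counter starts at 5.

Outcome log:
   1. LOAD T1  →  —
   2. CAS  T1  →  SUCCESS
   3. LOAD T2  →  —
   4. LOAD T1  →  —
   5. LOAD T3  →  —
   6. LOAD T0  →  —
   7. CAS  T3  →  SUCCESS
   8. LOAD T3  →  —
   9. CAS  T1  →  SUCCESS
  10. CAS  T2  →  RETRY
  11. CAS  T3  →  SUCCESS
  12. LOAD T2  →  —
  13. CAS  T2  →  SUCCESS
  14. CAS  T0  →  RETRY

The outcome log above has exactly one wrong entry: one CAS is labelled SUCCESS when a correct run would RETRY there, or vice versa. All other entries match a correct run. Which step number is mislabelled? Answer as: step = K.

Reference trace:
T1 LOAD — after: cnt=5, r=5 — load
T1 CAS — after: cnt=6, r=5 — ok
T2 LOAD — after: cnt=6, r=6 — load
T1 LOAD — after: cnt=6, r=6 — load
T3 LOAD — after: cnt=6, r=6 — load
T0 LOAD — after: cnt=6, r=6 — load
T3 CAS — after: cnt=7, r=6 — ok
T3 LOAD — after: cnt=7, r=7 — load
T1 CAS — after: cnt=7, r=6 — retry
T2 CAS — after: cnt=7, r=6 — retry
T3 CAS — after: cnt=8, r=7 — ok
T2 LOAD — after: cnt=8, r=8 — load
T2 CAS — after: cnt=9, r=8 — ok
T0 CAS — after: cnt=9, r=6 — retry
Log disagrees first at step 9.

step = 9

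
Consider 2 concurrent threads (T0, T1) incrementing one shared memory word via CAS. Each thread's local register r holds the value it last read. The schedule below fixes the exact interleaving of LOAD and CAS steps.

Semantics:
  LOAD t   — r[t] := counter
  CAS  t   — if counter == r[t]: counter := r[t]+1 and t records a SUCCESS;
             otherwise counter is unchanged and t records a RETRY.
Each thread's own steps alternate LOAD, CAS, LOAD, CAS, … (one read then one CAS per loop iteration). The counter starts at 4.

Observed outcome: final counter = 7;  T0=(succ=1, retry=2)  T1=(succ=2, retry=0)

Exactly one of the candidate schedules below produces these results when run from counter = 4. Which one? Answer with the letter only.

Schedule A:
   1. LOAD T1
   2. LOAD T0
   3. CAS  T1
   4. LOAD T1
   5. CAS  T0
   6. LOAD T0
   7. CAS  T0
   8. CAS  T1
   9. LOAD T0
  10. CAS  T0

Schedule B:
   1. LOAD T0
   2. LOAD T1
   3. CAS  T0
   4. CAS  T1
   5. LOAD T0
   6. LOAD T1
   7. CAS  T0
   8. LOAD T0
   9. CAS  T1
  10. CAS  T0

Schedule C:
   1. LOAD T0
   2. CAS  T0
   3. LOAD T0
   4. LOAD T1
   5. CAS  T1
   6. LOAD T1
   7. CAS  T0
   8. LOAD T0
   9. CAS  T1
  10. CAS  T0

C

Run C:
[1] T0.load  rd  (counter 4, T0.r 4)
[2] T0.cas  hit  (counter 5, T0.r 4)
[3] T0.load  rd  (counter 5, T0.r 5)
[4] T1.load  rd  (counter 5, T1.r 5)
[5] T1.cas  hit  (counter 6, T1.r 5)
[6] T1.load  rd  (counter 6, T1.r 6)
[7] T0.cas  miss  (counter 6, T0.r 5)
[8] T0.load  rd  (counter 6, T0.r 6)
[9] T1.cas  hit  (counter 7, T1.r 6)
[10] T0.cas  miss  (counter 7, T0.r 6)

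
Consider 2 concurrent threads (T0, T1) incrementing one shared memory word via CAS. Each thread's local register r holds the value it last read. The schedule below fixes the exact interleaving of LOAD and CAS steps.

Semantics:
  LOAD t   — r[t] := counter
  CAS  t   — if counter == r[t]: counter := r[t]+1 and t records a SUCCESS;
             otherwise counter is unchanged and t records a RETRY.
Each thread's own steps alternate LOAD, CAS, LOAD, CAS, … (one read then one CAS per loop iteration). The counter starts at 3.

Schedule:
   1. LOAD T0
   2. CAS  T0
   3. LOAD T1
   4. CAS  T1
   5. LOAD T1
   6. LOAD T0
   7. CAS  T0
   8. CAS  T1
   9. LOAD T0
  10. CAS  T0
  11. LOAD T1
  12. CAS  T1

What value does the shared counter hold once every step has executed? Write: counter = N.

counter = 8

[1] T0.load  rd  (counter 3, T0.r 3)
[2] T0.cas  hit  (counter 4, T0.r 3)
[3] T1.load  rd  (counter 4, T1.r 4)
[4] T1.cas  hit  (counter 5, T1.r 4)
[5] T1.load  rd  (counter 5, T1.r 5)
[6] T0.load  rd  (counter 5, T0.r 5)
[7] T0.cas  hit  (counter 6, T0.r 5)
[8] T1.cas  miss  (counter 6, T1.r 5)
[9] T0.load  rd  (counter 6, T0.r 6)
[10] T0.cas  hit  (counter 7, T0.r 6)
[11] T1.load  rd  (counter 7, T1.r 7)
[12] T1.cas  hit  (counter 8, T1.r 7)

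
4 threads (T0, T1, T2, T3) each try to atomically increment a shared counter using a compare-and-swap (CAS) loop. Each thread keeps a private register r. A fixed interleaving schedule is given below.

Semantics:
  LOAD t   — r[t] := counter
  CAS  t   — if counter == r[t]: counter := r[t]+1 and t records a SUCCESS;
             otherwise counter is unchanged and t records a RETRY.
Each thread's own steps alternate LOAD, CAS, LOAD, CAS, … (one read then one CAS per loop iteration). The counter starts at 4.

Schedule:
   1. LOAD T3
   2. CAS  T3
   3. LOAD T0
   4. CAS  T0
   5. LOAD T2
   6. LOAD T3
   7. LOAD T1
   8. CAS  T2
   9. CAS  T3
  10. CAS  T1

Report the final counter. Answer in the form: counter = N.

counter = 7

T3 LOAD — after: cnt=4, r=4 — load
T3 CAS — after: cnt=5, r=4 — ok
T0 LOAD — after: cnt=5, r=5 — load
T0 CAS — after: cnt=6, r=5 — ok
T2 LOAD — after: cnt=6, r=6 — load
T3 LOAD — after: cnt=6, r=6 — load
T1 LOAD — after: cnt=6, r=6 — load
T2 CAS — after: cnt=7, r=6 — ok
T3 CAS — after: cnt=7, r=6 — retry
T1 CAS — after: cnt=7, r=6 — retry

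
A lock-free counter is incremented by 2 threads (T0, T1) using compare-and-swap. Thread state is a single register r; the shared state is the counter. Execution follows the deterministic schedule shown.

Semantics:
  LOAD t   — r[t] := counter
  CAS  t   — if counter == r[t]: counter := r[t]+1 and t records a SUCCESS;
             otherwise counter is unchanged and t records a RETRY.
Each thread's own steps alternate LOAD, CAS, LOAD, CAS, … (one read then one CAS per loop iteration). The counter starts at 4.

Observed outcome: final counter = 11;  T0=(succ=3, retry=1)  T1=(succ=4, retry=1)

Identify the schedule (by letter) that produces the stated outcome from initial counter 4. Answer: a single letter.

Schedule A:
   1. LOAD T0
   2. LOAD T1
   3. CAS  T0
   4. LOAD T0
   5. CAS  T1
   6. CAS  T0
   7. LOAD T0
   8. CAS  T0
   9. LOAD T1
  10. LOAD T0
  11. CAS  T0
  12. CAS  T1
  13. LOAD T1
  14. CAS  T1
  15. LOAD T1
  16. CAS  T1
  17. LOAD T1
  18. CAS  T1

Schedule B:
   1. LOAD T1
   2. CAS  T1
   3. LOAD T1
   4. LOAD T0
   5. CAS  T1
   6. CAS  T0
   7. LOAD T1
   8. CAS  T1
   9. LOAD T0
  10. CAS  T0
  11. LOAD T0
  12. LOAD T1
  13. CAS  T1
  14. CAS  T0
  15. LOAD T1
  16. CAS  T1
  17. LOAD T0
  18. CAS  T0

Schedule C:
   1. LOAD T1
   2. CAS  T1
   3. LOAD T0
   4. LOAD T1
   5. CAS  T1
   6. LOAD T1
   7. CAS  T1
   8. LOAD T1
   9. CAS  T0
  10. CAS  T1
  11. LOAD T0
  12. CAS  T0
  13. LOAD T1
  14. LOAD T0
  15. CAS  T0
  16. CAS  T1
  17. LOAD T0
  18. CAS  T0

C

Run C:
   1) LOAD T1:  M=4  r_T1=4
   2) CAS  T1:  M=5  r_T1=4 ✓
   3) LOAD T0:  M=5  r_T0=5
   4) LOAD T1:  M=5  r_T1=5
   5) CAS  T1:  M=6  r_T1=5 ✓
   6) LOAD T1:  M=6  r_T1=6
   7) CAS  T1:  M=7  r_T1=6 ✓
   8) LOAD T1:  M=7  r_T1=7
   9) CAS  T0:  M=7  r_T0=5 ✗
  10) CAS  T1:  M=8  r_T1=7 ✓
  11) LOAD T0:  M=8  r_T0=8
  12) CAS  T0:  M=9  r_T0=8 ✓
  13) LOAD T1:  M=9  r_T1=9
  14) LOAD T0:  M=9  r_T0=9
  15) CAS  T0:  M=10  r_T0=9 ✓
  16) CAS  T1:  M=10  r_T1=9 ✗
  17) LOAD T0:  M=10  r_T0=10
  18) CAS  T0:  M=11  r_T0=10 ✓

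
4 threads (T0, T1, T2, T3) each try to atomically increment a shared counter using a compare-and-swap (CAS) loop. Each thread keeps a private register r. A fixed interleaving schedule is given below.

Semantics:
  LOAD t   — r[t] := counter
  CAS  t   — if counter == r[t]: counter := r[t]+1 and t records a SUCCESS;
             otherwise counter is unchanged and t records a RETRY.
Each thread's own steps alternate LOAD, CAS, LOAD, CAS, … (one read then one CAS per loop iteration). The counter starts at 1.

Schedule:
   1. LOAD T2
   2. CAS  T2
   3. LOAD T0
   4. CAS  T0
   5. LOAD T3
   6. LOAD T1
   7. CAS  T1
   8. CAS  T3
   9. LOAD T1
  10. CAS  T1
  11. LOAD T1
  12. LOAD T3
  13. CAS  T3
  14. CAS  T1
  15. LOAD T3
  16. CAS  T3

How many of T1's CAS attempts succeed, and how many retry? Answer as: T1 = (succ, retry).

1. LOAD T2 → mem=1 r[T2]=1 [LOAD]
2. CAS T2 → mem=2 r[T2]=1 [OK]
3. LOAD T0 → mem=2 r[T0]=2 [LOAD]
4. CAS T0 → mem=3 r[T0]=2 [OK]
5. LOAD T3 → mem=3 r[T3]=3 [LOAD]
6. LOAD T1 → mem=3 r[T1]=3 [LOAD]
7. CAS T1 → mem=4 r[T1]=3 [OK]
8. CAS T3 → mem=4 r[T3]=3 [RETRY]
9. LOAD T1 → mem=4 r[T1]=4 [LOAD]
10. CAS T1 → mem=5 r[T1]=4 [OK]
11. LOAD T1 → mem=5 r[T1]=5 [LOAD]
12. LOAD T3 → mem=5 r[T3]=5 [LOAD]
13. CAS T3 → mem=6 r[T3]=5 [OK]
14. CAS T1 → mem=6 r[T1]=5 [RETRY]
15. LOAD T3 → mem=6 r[T3]=6 [LOAD]
16. CAS T3 → mem=7 r[T3]=6 [OK]

T1 = (2, 1)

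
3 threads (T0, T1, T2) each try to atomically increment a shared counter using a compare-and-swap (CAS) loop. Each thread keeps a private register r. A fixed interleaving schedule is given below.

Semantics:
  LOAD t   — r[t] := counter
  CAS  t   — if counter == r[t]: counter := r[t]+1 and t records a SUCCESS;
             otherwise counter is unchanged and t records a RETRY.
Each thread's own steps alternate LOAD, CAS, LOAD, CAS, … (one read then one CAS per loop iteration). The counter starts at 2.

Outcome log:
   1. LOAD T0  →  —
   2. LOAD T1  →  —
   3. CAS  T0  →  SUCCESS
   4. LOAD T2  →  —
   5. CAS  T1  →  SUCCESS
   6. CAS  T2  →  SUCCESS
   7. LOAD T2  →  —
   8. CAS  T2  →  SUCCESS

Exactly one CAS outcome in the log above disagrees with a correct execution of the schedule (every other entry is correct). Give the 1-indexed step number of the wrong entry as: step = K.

step = 5

Correct run:
#1 T0 reads 2
#2 T1 reads 2
#3 T0 CAS(2→3) writes; counter now 3
#4 T2 reads 3
#5 T1 CAS(2→3) fails; counter now 3
#6 T2 CAS(3→4) writes; counter now 4
#7 T2 reads 4
#8 T2 CAS(4→5) writes; counter now 5
Mismatch at 5.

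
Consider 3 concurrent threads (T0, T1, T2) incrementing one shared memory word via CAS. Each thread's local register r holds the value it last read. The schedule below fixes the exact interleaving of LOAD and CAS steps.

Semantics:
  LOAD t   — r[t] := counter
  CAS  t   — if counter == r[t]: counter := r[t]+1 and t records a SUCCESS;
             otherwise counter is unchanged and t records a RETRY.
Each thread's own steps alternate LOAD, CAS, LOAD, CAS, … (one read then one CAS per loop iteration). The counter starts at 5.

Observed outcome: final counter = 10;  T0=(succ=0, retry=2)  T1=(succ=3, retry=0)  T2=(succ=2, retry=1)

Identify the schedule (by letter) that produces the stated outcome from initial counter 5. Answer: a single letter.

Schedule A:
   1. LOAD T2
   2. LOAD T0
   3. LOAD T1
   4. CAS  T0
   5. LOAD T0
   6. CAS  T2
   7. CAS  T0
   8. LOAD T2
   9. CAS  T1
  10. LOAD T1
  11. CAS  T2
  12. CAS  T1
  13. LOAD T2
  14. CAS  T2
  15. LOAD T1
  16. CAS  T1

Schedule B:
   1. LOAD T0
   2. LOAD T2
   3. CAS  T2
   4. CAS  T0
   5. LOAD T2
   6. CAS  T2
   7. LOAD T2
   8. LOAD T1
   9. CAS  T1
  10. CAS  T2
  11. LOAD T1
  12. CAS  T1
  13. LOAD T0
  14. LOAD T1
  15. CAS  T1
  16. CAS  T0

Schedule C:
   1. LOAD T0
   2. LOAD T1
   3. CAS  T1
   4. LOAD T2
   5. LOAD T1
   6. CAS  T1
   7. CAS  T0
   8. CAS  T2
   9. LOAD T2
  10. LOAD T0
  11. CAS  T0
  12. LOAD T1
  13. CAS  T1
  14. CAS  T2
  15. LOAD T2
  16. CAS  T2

Run B:
   1) LOAD T0:  M=5  r_T0=5
   2) LOAD T2:  M=5  r_T2=5
   3) CAS  T2:  M=6  r_T2=5 ✓
   4) CAS  T0:  M=6  r_T0=5 ✗
   5) LOAD T2:  M=6  r_T2=6
   6) CAS  T2:  M=7  r_T2=6 ✓
   7) LOAD T2:  M=7  r_T2=7
   8) LOAD T1:  M=7  r_T1=7
   9) CAS  T1:  M=8  r_T1=7 ✓
  10) CAS  T2:  M=8  r_T2=7 ✗
  11) LOAD T1:  M=8  r_T1=8
  12) CAS  T1:  M=9  r_T1=8 ✓
  13) LOAD T0:  M=9  r_T0=9
  14) LOAD T1:  M=9  r_T1=9
  15) CAS  T1:  M=10  r_T1=9 ✓
  16) CAS  T0:  M=10  r_T0=9 ✗

B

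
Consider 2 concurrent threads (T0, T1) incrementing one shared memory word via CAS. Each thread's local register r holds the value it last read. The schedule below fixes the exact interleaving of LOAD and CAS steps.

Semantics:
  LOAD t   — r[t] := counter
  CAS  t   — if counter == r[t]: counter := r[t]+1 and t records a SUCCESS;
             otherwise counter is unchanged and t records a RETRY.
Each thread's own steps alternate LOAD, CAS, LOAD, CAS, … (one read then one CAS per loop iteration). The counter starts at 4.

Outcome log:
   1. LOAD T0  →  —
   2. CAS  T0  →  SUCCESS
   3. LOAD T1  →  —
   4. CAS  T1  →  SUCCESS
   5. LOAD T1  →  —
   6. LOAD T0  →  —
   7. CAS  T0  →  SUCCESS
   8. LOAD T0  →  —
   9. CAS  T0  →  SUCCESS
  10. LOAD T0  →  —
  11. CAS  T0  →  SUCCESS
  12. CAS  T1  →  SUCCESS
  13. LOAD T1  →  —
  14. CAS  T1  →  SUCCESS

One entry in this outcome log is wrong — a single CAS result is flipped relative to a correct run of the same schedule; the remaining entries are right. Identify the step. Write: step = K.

step = 12

Re-executing:
   1) LOAD T0:  M=4  r_T0=4
   2) CAS  T0:  M=5  r_T0=4 ✓
   3) LOAD T1:  M=5  r_T1=5
   4) CAS  T1:  M=6  r_T1=5 ✓
   5) LOAD T1:  M=6  r_T1=6
   6) LOAD T0:  M=6  r_T0=6
   7) CAS  T0:  M=7  r_T0=6 ✓
   8) LOAD T0:  M=7  r_T0=7
   9) CAS  T0:  M=8  r_T0=7 ✓
  10) LOAD T0:  M=8  r_T0=8
  11) CAS  T0:  M=9  r_T0=8 ✓
  12) CAS  T1:  M=9  r_T1=6 ✗
  13) LOAD T1:  M=9  r_T1=9
  14) CAS  T1:  M=10  r_T1=9 ✓
Flip is step 12.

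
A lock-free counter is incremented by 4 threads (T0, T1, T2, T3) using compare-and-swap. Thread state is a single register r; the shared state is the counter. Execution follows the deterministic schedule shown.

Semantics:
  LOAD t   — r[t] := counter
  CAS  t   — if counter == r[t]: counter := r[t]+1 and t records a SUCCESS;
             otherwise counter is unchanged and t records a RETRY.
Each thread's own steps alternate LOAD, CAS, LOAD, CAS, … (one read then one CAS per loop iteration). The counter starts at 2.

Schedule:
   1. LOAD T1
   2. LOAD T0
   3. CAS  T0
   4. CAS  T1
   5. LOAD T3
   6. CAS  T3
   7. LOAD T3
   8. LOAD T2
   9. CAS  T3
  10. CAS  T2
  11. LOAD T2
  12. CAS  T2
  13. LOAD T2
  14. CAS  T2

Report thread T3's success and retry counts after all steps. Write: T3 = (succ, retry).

   1) LOAD T1:  M=2  r_T1=2
   2) LOAD T0:  M=2  r_T0=2
   3) CAS  T0:  M=3  r_T0=2 ✓
   4) CAS  T1:  M=3  r_T1=2 ✗
   5) LOAD T3:  M=3  r_T3=3
   6) CAS  T3:  M=4  r_T3=3 ✓
   7) LOAD T3:  M=4  r_T3=4
   8) LOAD T2:  M=4  r_T2=4
   9) CAS  T3:  M=5  r_T3=4 ✓
  10) CAS  T2:  M=5  r_T2=4 ✗
  11) LOAD T2:  M=5  r_T2=5
  12) CAS  T2:  M=6  r_T2=5 ✓
  13) LOAD T2:  M=6  r_T2=6
  14) CAS  T2:  M=7  r_T2=6 ✓

T3 = (2, 0)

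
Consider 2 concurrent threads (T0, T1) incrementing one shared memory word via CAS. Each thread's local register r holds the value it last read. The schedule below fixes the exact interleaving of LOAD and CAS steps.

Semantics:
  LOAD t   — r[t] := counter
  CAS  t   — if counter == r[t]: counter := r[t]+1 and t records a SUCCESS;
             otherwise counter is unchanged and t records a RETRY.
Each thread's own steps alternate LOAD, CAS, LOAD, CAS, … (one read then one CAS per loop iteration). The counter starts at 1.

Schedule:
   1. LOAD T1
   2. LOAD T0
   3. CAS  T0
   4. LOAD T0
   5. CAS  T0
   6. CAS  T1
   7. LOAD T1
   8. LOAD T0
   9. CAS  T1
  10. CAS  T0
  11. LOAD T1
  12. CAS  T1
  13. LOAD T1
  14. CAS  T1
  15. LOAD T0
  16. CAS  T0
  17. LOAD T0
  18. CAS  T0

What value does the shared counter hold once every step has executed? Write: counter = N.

counter = 8

[1] T1.load  rd  (counter 1, T1.r 1)
[2] T0.load  rd  (counter 1, T0.r 1)
[3] T0.cas  hit  (counter 2, T0.r 1)
[4] T0.load  rd  (counter 2, T0.r 2)
[5] T0.cas  hit  (counter 3, T0.r 2)
[6] T1.cas  miss  (counter 3, T1.r 1)
[7] T1.load  rd  (counter 3, T1.r 3)
[8] T0.load  rd  (counter 3, T0.r 3)
[9] T1.cas  hit  (counter 4, T1.r 3)
[10] T0.cas  miss  (counter 4, T0.r 3)
[11] T1.load  rd  (counter 4, T1.r 4)
[12] T1.cas  hit  (counter 5, T1.r 4)
[13] T1.load  rd  (counter 5, T1.r 5)
[14] T1.cas  hit  (counter 6, T1.r 5)
[15] T0.load  rd  (counter 6, T0.r 6)
[16] T0.cas  hit  (counter 7, T0.r 6)
[17] T0.load  rd  (counter 7, T0.r 7)
[18] T0.cas  hit  (counter 8, T0.r 7)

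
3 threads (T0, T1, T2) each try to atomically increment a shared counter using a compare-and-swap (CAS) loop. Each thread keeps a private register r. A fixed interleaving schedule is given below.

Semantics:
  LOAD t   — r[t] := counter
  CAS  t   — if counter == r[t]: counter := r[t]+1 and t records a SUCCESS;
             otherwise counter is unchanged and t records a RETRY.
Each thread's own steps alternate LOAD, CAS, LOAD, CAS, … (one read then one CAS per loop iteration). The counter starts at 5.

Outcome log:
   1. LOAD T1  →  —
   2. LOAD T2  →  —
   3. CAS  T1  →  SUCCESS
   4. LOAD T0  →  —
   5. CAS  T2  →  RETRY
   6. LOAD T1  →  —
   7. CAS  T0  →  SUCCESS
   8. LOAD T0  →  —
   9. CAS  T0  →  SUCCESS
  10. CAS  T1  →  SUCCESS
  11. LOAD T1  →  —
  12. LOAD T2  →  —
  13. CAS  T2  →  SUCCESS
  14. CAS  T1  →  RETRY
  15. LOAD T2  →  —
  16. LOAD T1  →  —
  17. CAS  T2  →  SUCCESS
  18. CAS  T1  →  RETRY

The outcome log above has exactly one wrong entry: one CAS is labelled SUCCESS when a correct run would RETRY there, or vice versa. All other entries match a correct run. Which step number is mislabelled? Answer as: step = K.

Reference trace:
#1 T1 reads 5
#2 T2 reads 5
#3 T1 CAS(5→6) writes; counter now 6
#4 T0 reads 6
#5 T2 CAS(5→6) fails; counter now 6
#6 T1 reads 6
#7 T0 CAS(6→7) writes; counter now 7
#8 T0 reads 7
#9 T0 CAS(7→8) writes; counter now 8
#10 T1 CAS(6→7) fails; counter now 8
#11 T1 reads 8
#12 T2 reads 8
#13 T2 CAS(8→9) writes; counter now 9
#14 T1 CAS(8→9) fails; counter now 9
#15 T2 reads 9
#16 T1 reads 9
#17 T2 CAS(9→10) writes; counter now 10
#18 T1 CAS(9→10) fails; counter now 10
Log disagrees first at step 10.

step = 10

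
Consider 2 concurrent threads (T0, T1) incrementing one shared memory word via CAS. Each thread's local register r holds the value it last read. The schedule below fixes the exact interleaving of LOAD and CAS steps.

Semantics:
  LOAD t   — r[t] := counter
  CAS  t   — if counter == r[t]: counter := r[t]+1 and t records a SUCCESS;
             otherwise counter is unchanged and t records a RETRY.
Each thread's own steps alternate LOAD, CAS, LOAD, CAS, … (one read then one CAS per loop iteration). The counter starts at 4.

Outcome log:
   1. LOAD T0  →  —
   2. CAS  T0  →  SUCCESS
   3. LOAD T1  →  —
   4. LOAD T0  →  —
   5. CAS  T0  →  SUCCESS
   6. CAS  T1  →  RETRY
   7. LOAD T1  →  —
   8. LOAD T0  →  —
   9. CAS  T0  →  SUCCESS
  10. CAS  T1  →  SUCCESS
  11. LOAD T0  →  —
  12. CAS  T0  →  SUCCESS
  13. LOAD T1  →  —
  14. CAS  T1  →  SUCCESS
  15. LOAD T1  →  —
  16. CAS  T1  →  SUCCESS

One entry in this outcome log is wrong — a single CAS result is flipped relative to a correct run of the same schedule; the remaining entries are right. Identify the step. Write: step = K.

Re-executing:
T0 LOAD — after: cnt=4, r=4 — load
T0 CAS — after: cnt=5, r=4 — ok
T1 LOAD — after: cnt=5, r=5 — load
T0 LOAD — after: cnt=5, r=5 — load
T0 CAS — after: cnt=6, r=5 — ok
T1 CAS — after: cnt=6, r=5 — retry
T1 LOAD — after: cnt=6, r=6 — load
T0 LOAD — after: cnt=6, r=6 — load
T0 CAS — after: cnt=7, r=6 — ok
T1 CAS — after: cnt=7, r=6 — retry
T0 LOAD — after: cnt=7, r=7 — load
T0 CAS — after: cnt=8, r=7 — ok
T1 LOAD — after: cnt=8, r=8 — load
T1 CAS — after: cnt=9, r=8 — ok
T1 LOAD — after: cnt=9, r=9 — load
T1 CAS — after: cnt=10, r=9 — ok
Mismatch at 10.

step = 10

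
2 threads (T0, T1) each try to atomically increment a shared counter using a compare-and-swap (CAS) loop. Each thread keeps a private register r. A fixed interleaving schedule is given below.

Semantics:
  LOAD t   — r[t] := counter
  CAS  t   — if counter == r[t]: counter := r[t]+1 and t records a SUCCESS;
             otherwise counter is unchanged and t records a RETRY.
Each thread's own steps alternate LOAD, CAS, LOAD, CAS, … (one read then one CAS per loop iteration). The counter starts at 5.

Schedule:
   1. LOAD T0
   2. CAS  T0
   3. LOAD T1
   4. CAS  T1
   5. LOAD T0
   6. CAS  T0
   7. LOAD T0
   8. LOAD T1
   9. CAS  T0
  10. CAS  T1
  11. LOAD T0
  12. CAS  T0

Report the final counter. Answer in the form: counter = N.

1. LOAD T0 → mem=5 r[T0]=5 [LOAD]
2. CAS T0 → mem=6 r[T0]=5 [OK]
3. LOAD T1 → mem=6 r[T1]=6 [LOAD]
4. CAS T1 → mem=7 r[T1]=6 [OK]
5. LOAD T0 → mem=7 r[T0]=7 [LOAD]
6. CAS T0 → mem=8 r[T0]=7 [OK]
7. LOAD T0 → mem=8 r[T0]=8 [LOAD]
8. LOAD T1 → mem=8 r[T1]=8 [LOAD]
9. CAS T0 → mem=9 r[T0]=8 [OK]
10. CAS T1 → mem=9 r[T1]=8 [RETRY]
11. LOAD T0 → mem=9 r[T0]=9 [LOAD]
12. CAS T0 → mem=10 r[T0]=9 [OK]

counter = 10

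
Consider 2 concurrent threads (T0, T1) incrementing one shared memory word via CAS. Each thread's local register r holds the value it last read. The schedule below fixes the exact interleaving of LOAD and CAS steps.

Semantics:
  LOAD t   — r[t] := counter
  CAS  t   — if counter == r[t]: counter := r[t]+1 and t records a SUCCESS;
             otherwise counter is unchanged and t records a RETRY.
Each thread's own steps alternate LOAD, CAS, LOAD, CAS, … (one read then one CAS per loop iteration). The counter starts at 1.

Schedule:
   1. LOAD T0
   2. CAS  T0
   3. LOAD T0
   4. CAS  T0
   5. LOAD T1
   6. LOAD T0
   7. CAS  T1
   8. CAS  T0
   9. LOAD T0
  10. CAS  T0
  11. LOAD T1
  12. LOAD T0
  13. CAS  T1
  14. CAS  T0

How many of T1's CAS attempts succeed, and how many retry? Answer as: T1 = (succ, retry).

T0 LOAD — after: cnt=1, r=1 — load
T0 CAS — after: cnt=2, r=1 — ok
T0 LOAD — after: cnt=2, r=2 — load
T0 CAS — after: cnt=3, r=2 — ok
T1 LOAD — after: cnt=3, r=3 — load
T0 LOAD — after: cnt=3, r=3 — load
T1 CAS — after: cnt=4, r=3 — ok
T0 CAS — after: cnt=4, r=3 — retry
T0 LOAD — after: cnt=4, r=4 — load
T0 CAS — after: cnt=5, r=4 — ok
T1 LOAD — after: cnt=5, r=5 — load
T0 LOAD — after: cnt=5, r=5 — load
T1 CAS — after: cnt=6, r=5 — ok
T0 CAS — after: cnt=6, r=5 — retry

T1 = (2, 0)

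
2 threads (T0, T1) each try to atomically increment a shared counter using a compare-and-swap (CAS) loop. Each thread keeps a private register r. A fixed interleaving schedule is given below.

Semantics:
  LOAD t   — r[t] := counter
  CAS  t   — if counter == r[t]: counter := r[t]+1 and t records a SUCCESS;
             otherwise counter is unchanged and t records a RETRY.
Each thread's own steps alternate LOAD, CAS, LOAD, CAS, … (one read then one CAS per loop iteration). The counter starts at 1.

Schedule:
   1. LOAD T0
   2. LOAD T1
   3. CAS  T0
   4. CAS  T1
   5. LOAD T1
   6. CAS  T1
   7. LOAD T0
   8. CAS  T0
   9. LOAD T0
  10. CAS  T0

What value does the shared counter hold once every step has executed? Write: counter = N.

counter = 5

step 1: T0 LOAD ⇒ load; ctr=1 reg=1
step 2: T1 LOAD ⇒ load; ctr=1 reg=1
step 3: T0 CAS ⇒ ok; ctr=2 reg=1
step 4: T1 CAS ⇒ retry; ctr=2 reg=1
step 5: T1 LOAD ⇒ load; ctr=2 reg=2
step 6: T1 CAS ⇒ ok; ctr=3 reg=2
step 7: T0 LOAD ⇒ load; ctr=3 reg=3
step 8: T0 CAS ⇒ ok; ctr=4 reg=3
step 9: T0 LOAD ⇒ load; ctr=4 reg=4
step 10: T0 CAS ⇒ ok; ctr=5 reg=4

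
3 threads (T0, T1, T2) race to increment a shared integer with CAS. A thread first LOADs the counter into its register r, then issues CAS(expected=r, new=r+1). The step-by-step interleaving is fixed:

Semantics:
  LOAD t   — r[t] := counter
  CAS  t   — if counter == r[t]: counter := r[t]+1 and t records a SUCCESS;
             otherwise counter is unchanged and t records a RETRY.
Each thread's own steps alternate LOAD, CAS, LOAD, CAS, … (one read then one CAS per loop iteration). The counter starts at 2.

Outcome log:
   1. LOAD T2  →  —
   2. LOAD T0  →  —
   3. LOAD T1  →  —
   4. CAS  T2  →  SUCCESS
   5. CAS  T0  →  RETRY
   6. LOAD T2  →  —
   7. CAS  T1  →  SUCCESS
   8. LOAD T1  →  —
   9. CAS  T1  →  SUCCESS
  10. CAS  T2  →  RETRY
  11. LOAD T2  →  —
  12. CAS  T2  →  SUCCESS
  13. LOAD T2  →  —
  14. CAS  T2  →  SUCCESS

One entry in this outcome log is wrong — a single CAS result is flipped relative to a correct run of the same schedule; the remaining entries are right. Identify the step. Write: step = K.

step = 7

Reference trace:
   1) LOAD T2:  M=2  r_T2=2
   2) LOAD T0:  M=2  r_T0=2
   3) LOAD T1:  M=2  r_T1=2
   4) CAS  T2:  M=3  r_T2=2 ✓
   5) CAS  T0:  M=3  r_T0=2 ✗
   6) LOAD T2:  M=3  r_T2=3
   7) CAS  T1:  M=3  r_T1=2 ✗
   8) LOAD T1:  M=3  r_T1=3
   9) CAS  T1:  M=4  r_T1=3 ✓
  10) CAS  T2:  M=4  r_T2=3 ✗
  11) LOAD T2:  M=4  r_T2=4
  12) CAS  T2:  M=5  r_T2=4 ✓
  13) LOAD T2:  M=5  r_T2=5
  14) CAS  T2:  M=6  r_T2=5 ✓
Log disagrees first at step 7.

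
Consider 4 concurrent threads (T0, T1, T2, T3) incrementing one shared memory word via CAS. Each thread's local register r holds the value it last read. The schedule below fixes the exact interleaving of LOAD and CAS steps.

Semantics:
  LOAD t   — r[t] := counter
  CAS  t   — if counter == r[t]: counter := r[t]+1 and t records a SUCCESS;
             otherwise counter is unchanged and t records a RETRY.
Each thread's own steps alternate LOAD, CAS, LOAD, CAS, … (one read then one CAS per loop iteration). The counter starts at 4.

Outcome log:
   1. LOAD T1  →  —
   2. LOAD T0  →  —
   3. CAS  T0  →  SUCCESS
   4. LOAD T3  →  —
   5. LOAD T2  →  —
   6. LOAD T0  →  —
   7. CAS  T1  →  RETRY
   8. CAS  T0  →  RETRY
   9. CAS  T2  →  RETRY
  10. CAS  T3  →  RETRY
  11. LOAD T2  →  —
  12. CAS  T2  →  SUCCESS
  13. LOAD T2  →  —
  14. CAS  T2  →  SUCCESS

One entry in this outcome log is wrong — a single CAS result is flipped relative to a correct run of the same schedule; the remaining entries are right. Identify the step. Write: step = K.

step = 8

Re-executing:
1. LOAD T1 → mem=4 r[T1]=4 [LOAD]
2. LOAD T0 → mem=4 r[T0]=4 [LOAD]
3. CAS T0 → mem=5 r[T0]=4 [OK]
4. LOAD T3 → mem=5 r[T3]=5 [LOAD]
5. LOAD T2 → mem=5 r[T2]=5 [LOAD]
6. LOAD T0 → mem=5 r[T0]=5 [LOAD]
7. CAS T1 → mem=5 r[T1]=4 [RETRY]
8. CAS T0 → mem=6 r[T0]=5 [OK]
9. CAS T2 → mem=6 r[T2]=5 [RETRY]
10. CAS T3 → mem=6 r[T3]=5 [RETRY]
11. LOAD T2 → mem=6 r[T2]=6 [LOAD]
12. CAS T2 → mem=7 r[T2]=6 [OK]
13. LOAD T2 → mem=7 r[T2]=7 [LOAD]
14. CAS T2 → mem=8 r[T2]=7 [OK]
Log disagrees first at step 8.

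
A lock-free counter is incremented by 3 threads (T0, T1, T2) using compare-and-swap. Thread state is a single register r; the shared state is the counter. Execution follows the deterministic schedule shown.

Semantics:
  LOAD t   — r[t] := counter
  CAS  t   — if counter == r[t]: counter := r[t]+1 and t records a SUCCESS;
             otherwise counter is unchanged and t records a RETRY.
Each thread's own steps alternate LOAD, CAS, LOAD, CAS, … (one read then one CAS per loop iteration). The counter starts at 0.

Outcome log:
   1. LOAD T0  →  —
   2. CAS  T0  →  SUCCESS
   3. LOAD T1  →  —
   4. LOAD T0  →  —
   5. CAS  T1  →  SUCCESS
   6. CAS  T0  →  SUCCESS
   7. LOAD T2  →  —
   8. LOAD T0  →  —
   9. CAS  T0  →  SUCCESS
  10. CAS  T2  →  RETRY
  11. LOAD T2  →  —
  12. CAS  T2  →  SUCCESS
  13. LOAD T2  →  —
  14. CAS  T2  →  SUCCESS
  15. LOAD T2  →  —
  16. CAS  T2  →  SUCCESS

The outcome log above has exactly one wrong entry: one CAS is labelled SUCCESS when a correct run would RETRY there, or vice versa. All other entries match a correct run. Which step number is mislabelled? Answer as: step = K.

Correct run:
1. LOAD T0 → mem=0 r[T0]=0 [LOAD]
2. CAS T0 → mem=1 r[T0]=0 [OK]
3. LOAD T1 → mem=1 r[T1]=1 [LOAD]
4. LOAD T0 → mem=1 r[T0]=1 [LOAD]
5. CAS T1 → mem=2 r[T1]=1 [OK]
6. CAS T0 → mem=2 r[T0]=1 [RETRY]
7. LOAD T2 → mem=2 r[T2]=2 [LOAD]
8. LOAD T0 → mem=2 r[T0]=2 [LOAD]
9. CAS T0 → mem=3 r[T0]=2 [OK]
10. CAS T2 → mem=3 r[T2]=2 [RETRY]
11. LOAD T2 → mem=3 r[T2]=3 [LOAD]
12. CAS T2 → mem=4 r[T2]=3 [OK]
13. LOAD T2 → mem=4 r[T2]=4 [LOAD]
14. CAS T2 → mem=5 r[T2]=4 [OK]
15. LOAD T2 → mem=5 r[T2]=5 [LOAD]
16. CAS T2 → mem=6 r[T2]=5 [OK]
Log disagrees first at step 6.

step = 6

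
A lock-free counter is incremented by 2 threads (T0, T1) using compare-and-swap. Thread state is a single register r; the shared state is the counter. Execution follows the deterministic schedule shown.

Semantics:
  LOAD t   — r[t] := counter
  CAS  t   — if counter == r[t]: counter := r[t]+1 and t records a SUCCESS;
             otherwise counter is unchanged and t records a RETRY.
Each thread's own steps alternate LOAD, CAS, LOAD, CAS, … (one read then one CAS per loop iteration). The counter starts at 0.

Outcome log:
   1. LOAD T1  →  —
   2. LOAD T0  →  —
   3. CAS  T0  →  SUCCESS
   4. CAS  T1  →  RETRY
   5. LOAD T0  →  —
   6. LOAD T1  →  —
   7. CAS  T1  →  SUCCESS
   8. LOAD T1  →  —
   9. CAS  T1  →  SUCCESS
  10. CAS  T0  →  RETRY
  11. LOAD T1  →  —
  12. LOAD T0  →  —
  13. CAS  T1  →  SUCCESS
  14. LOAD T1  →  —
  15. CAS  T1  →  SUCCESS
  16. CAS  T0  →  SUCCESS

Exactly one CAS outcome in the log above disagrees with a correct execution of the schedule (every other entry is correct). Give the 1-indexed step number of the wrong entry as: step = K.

Correct run:
#1 T1 reads 0
#2 T0 reads 0
#3 T0 CAS(0→1) writes; counter now 1
#4 T1 CAS(0→1) fails; counter now 1
#5 T0 reads 1
#6 T1 reads 1
#7 T1 CAS(1→2) writes; counter now 2
#8 T1 reads 2
#9 T1 CAS(2→3) writes; counter now 3
#10 T0 CAS(1→2) fails; counter now 3
#11 T1 reads 3
#12 T0 reads 3
#13 T1 CAS(3→4) writes; counter now 4
#14 T1 reads 4
#15 T1 CAS(4→5) writes; counter now 5
#16 T0 CAS(3→4) fails; counter now 5
Flip is step 16.

step = 16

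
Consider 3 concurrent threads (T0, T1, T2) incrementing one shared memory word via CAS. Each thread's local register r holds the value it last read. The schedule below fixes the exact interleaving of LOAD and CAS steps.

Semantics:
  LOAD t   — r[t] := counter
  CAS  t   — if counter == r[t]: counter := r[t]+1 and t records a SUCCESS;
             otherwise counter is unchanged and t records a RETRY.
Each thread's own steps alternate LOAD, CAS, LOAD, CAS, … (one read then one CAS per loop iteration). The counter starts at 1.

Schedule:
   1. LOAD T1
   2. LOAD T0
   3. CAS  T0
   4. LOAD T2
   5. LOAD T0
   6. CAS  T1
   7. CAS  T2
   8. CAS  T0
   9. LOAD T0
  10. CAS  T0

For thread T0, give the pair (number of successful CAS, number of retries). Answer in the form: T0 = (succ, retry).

T0 = (2, 1)

step 1: T1 LOAD ⇒ load; ctr=1 reg=1
step 2: T0 LOAD ⇒ load; ctr=1 reg=1
step 3: T0 CAS ⇒ ok; ctr=2 reg=1
step 4: T2 LOAD ⇒ load; ctr=2 reg=2
step 5: T0 LOAD ⇒ load; ctr=2 reg=2
step 6: T1 CAS ⇒ retry; ctr=2 reg=1
step 7: T2 CAS ⇒ ok; ctr=3 reg=2
step 8: T0 CAS ⇒ retry; ctr=3 reg=2
step 9: T0 LOAD ⇒ load; ctr=3 reg=3
step 10: T0 CAS ⇒ ok; ctr=4 reg=3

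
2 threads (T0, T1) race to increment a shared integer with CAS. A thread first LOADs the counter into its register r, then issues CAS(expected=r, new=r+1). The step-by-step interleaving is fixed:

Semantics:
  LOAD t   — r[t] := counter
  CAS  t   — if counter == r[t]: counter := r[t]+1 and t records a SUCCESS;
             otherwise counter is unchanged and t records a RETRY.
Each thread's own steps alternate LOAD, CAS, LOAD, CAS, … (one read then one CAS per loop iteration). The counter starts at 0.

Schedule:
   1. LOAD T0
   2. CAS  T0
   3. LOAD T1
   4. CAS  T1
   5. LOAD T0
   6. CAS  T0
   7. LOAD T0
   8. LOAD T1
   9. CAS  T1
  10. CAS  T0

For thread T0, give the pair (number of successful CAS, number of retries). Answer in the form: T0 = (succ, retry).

T0 = (2, 1)

T0 LOAD — after: cnt=0, r=0 — load
T0 CAS — after: cnt=1, r=0 — ok
T1 LOAD — after: cnt=1, r=1 — load
T1 CAS — after: cnt=2, r=1 — ok
T0 LOAD — after: cnt=2, r=2 — load
T0 CAS — after: cnt=3, r=2 — ok
T0 LOAD — after: cnt=3, r=3 — load
T1 LOAD — after: cnt=3, r=3 — load
T1 CAS — after: cnt=4, r=3 — ok
T0 CAS — after: cnt=4, r=3 — retry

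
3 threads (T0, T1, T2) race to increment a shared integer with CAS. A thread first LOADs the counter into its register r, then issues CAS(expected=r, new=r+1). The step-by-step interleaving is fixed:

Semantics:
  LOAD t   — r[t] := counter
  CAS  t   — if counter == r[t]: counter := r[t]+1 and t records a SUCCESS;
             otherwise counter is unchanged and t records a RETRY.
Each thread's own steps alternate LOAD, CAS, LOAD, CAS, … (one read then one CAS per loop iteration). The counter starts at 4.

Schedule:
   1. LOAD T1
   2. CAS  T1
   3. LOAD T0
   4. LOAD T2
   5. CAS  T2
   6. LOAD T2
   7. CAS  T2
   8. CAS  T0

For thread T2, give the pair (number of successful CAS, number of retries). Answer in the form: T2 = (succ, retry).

T2 = (2, 0)

   1) LOAD T1:  M=4  r_T1=4
   2) CAS  T1:  M=5  r_T1=4 ✓
   3) LOAD T0:  M=5  r_T0=5
   4) LOAD T2:  M=5  r_T2=5
   5) CAS  T2:  M=6  r_T2=5 ✓
   6) LOAD T2:  M=6  r_T2=6
   7) CAS  T2:  M=7  r_T2=6 ✓
   8) CAS  T0:  M=7  r_T0=5 ✗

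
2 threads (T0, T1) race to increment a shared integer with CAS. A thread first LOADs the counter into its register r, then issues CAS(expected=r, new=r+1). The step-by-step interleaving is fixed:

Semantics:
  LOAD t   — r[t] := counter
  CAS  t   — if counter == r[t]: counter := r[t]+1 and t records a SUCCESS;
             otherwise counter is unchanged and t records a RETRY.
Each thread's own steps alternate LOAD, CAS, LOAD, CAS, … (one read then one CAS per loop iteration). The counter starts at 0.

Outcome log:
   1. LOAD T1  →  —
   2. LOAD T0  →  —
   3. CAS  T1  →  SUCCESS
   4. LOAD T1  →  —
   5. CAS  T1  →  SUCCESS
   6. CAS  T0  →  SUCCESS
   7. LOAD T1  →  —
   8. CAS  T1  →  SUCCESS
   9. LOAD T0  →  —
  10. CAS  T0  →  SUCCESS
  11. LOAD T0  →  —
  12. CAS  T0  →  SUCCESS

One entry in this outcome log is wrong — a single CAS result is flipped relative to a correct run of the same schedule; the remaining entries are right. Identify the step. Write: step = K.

Reference trace:
   1) LOAD T1:  M=0  r_T1=0
   2) LOAD T0:  M=0  r_T0=0
   3) CAS  T1:  M=1  r_T1=0 ✓
   4) LOAD T1:  M=1  r_T1=1
   5) CAS  T1:  M=2  r_T1=1 ✓
   6) CAS  T0:  M=2  r_T0=0 ✗
   7) LOAD T1:  M=2  r_T1=2
   8) CAS  T1:  M=3  r_T1=2 ✓
   9) LOAD T0:  M=3  r_T0=3
  10) CAS  T0:  M=4  r_T0=3 ✓
  11) LOAD T0:  M=4  r_T0=4
  12) CAS  T0:  M=5  r_T0=4 ✓
Log disagrees first at step 6.

step = 6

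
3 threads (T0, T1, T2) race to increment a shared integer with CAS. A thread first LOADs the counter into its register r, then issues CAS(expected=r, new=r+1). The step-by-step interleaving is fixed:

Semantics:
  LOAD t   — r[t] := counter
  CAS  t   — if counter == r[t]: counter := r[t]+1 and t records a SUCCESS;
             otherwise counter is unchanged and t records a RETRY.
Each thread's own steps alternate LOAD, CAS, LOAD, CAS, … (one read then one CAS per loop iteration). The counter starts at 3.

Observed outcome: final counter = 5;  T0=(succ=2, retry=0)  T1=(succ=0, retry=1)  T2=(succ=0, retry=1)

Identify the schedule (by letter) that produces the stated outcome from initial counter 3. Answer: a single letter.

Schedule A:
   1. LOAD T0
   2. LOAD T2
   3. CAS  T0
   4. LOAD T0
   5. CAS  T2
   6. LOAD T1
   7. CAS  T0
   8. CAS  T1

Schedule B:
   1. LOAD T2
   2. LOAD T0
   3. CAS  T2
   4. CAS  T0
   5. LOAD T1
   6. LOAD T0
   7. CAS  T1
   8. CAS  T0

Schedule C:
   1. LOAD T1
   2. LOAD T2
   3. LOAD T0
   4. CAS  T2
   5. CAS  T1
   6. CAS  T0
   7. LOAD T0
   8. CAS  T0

A

Tracing schedule A:
   1) LOAD T0:  M=3  r_T0=3
   2) LOAD T2:  M=3  r_T2=3
   3) CAS  T0:  M=4  r_T0=3 ✓
   4) LOAD T0:  M=4  r_T0=4
   5) CAS  T2:  M=4  r_T2=3 ✗
   6) LOAD T1:  M=4  r_T1=4
   7) CAS  T0:  M=5  r_T0=4 ✓
   8) CAS  T1:  M=5  r_T1=4 ✗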